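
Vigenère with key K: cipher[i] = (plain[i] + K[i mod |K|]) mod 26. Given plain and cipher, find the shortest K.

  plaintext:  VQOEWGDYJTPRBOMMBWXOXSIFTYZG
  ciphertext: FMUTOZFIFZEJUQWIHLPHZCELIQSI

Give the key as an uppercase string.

KWGPSTC

  i= 0: F-V = 10 → K
  i= 1: M-Q = 22 → W
  i= 2: U-O =  6 → G
  i= 3: T-E = 15 → P
  i= 4: O-W = 18 → S
  i= 5: Z-G = 19 → T
  i= 6: F-D =  2 → C
  i= 7: I-Y = 10 → K
  i= 8: F-J = 22 → W
  i= 9: Z-T =  6 → G
  i=10: E-P = 15 → P
  i=11: J-R = 18 → S
  i=12: U-B = 19 → T
  i=13: Q-O =  2 → C
  i=14: W-M = 10 → K
  i=15: I-M = 22 → W
  i=16: H-B =  6 → G
  i=17: L-W = 15 → P
  i=18: P-X = 18 → S
  i=19: H-O = 19 → T
  i=20: Z-X =  2 → C
  i=21: C-S = 10 → K
  i=22: E-I = 22 → W
  i=23: L-F =  6 → G
  i=24: I-T = 15 → P
  i=25: Q-Y = 18 → S
  i=26: S-Z = 19 → T
  i=27: I-G =  2 → C
  shifts repeat with period 7: KWGPSTC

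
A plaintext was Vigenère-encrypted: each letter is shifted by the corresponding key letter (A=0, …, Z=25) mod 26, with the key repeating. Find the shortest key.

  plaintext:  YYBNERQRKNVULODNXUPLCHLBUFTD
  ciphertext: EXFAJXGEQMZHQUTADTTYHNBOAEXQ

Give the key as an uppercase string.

GZENFGQN

  i= 0: E-Y =  6 → G
  i= 1: X-Y = 25 → Z
  i= 2: F-B =  4 → E
  i= 3: A-N = 13 → N
  i= 4: J-E =  5 → F
  i= 5: X-R =  6 → G
  i= 6: G-Q = 16 → Q
  i= 7: E-R = 13 → N
  i= 8: Q-K =  6 → G
  i= 9: M-N = 25 → Z
  i=10: Z-V =  4 → E
  i=11: H-U = 13 → N
  i=12: Q-L =  5 → F
  i=13: U-O =  6 → G
  i=14: T-D = 16 → Q
  i=15: A-N = 13 → N
  i=16: D-X =  6 → G
  i=17: T-U = 25 → Z
  i=18: T-P =  4 → E
  i=19: Y-L = 13 → N
  i=20: H-C =  5 → F
  i=21: N-H =  6 → G
  i=22: B-L = 16 → Q
  i=23: O-B = 13 → N
  i=24: A-U =  6 → G
  i=25: E-F = 25 → Z
  i=26: X-T =  4 → E
  i=27: Q-D = 13 → N
  shifts repeat with period 8: GZENFGQN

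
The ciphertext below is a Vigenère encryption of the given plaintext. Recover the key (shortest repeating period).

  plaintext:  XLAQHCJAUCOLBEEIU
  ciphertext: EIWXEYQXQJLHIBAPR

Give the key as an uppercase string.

HXW

  i= 0: E-X =  7 → H
  i= 1: I-L = 23 → X
  i= 2: W-A = 22 → W
  i= 3: X-Q =  7 → H
  i= 4: E-H = 23 → X
  i= 5: Y-C = 22 → W
  i= 6: Q-J =  7 → H
  i= 7: X-A = 23 → X
  i= 8: Q-U = 22 → W
  i= 9: J-C =  7 → H
  i=10: L-O = 23 → X
  i=11: H-L = 22 → W
  i=12: I-B =  7 → H
  i=13: B-E = 23 → X
  i=14: A-E = 22 → W
  i=15: P-I =  7 → H
  i=16: R-U = 23 → X
  shifts repeat with period 3: HXW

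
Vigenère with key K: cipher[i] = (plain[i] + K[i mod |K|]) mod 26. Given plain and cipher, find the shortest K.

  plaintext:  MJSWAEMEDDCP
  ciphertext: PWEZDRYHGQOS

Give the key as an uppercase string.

  i= 0: P-M =  3 → D
  i= 1: W-J = 13 → N
  i= 2: E-S = 12 → M
  i= 3: Z-W =  3 → D
  i= 4: D-A =  3 → D
  i= 5: R-E = 13 → N
  i= 6: Y-M = 12 → M
  i= 7: H-E =  3 → D
  i= 8: G-D =  3 → D
  i= 9: Q-D = 13 → N
  i=10: O-C = 12 → M
  i=11: S-P =  3 → D
  shifts repeat with period 4: DNMD

DNMD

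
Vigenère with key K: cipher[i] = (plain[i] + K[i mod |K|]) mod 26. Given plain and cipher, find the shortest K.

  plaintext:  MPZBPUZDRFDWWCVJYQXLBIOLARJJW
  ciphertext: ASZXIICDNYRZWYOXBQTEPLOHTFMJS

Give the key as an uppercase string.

ODAWT

  i= 0: A-M = 14 → O
  i= 1: S-P =  3 → D
  i= 2: Z-Z =  0 → A
  i= 3: X-B = 22 → W
  i= 4: I-P = 19 → T
  i= 5: I-U = 14 → O
  i= 6: C-Z =  3 → D
  i= 7: D-D =  0 → A
  i= 8: N-R = 22 → W
  i= 9: Y-F = 19 → T
  i=10: R-D = 14 → O
  i=11: Z-W =  3 → D
  i=12: W-W =  0 → A
  i=13: Y-C = 22 → W
  i=14: O-V = 19 → T
  i=15: X-J = 14 → O
  i=16: B-Y =  3 → D
  i=17: Q-Q =  0 → A
  i=18: T-X = 22 → W
  i=19: E-L = 19 → T
  i=20: P-B = 14 → O
  i=21: L-I =  3 → D
  i=22: O-O =  0 → A
  i=23: H-L = 22 → W
  i=24: T-A = 19 → T
  i=25: F-R = 14 → O
  i=26: M-J =  3 → D
  i=27: J-J =  0 → A
  i=28: S-W = 22 → W
  shifts repeat with period 5: ODAWT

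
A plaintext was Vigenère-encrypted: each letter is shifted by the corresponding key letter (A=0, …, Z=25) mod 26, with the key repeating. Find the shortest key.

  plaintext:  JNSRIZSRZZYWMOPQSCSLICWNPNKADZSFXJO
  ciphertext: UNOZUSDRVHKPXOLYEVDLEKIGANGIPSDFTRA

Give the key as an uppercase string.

  i= 0: U-J = 11 → L
  i= 1: N-N =  0 → A
  i= 2: O-S = 22 → W
  i= 3: Z-R =  8 → I
  i= 4: U-I = 12 → M
  i= 5: S-Z = 19 → T
  i= 6: D-S = 11 → L
  i= 7: R-R =  0 → A
  i= 8: V-Z = 22 → W
  i= 9: H-Z =  8 → I
  i=10: K-Y = 12 → M
  i=11: P-W = 19 → T
  i=12: X-M = 11 → L
  i=13: O-O =  0 → A
  i=14: L-P = 22 → W
  i=15: Y-Q =  8 → I
  i=16: E-S = 12 → M
  i=17: V-C = 19 → T
  i=18: D-S = 11 → L
  i=19: L-L =  0 → A
  i=20: E-I = 22 → W
  i=21: K-C =  8 → I
  i=22: I-W = 12 → M
  i=23: G-N = 19 → T
  i=24: A-P = 11 → L
  i=25: N-N =  0 → A
  i=26: G-K = 22 → W
  i=27: I-A =  8 → I
  i=28: P-D = 12 → M
  i=29: S-Z = 19 → T
  i=30: D-S = 11 → L
  i=31: F-F =  0 → A
  i=32: T-X = 22 → W
  i=33: R-J =  8 → I
  i=34: A-O = 12 → M
  shifts repeat with period 6: LAWIMT

LAWIMT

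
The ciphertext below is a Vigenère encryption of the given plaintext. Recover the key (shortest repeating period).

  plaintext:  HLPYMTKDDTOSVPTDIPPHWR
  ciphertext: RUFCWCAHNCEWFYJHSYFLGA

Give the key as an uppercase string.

  i= 0: R-H = 10 → K
  i= 1: U-L =  9 → J
  i= 2: F-P = 16 → Q
  i= 3: C-Y =  4 → E
  i= 4: W-M = 10 → K
  i= 5: C-T =  9 → J
  i= 6: A-K = 16 → Q
  i= 7: H-D =  4 → E
  i= 8: N-D = 10 → K
  i= 9: C-T =  9 → J
  i=10: E-O = 16 → Q
  i=11: W-S =  4 → E
  i=12: F-V = 10 → K
  i=13: Y-P =  9 → J
  i=14: J-T = 16 → Q
  i=15: H-D =  4 → E
  i=16: S-I = 10 → K
  i=17: Y-P =  9 → J
  i=18: F-P = 16 → Q
  i=19: L-H =  4 → E
  i=20: G-W = 10 → K
  i=21: A-R =  9 → J
  shifts repeat with period 4: KJQE

KJQE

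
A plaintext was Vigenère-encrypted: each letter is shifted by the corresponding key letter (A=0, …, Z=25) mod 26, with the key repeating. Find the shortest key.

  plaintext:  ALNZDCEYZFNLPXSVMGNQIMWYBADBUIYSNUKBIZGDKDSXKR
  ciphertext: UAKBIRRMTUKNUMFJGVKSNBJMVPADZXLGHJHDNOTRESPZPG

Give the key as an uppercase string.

UPXCFPNO

  i= 0: U-A = 20 → U
  i= 1: A-L = 15 → P
  i= 2: K-N = 23 → X
  i= 3: B-Z =  2 → C
  i= 4: I-D =  5 → F
  i= 5: R-C = 15 → P
  i= 6: R-E = 13 → N
  i= 7: M-Y = 14 → O
  i= 8: T-Z = 20 → U
  i= 9: U-F = 15 → P
  i=10: K-N = 23 → X
  i=11: N-L =  2 → C
  i=12: U-P =  5 → F
  i=13: M-X = 15 → P
  i=14: F-S = 13 → N
  i=15: J-V = 14 → O
  i=16: G-M = 20 → U
  i=17: V-G = 15 → P
  i=18: K-N = 23 → X
  i=19: S-Q =  2 → C
  i=20: N-I =  5 → F
  i=21: B-M = 15 → P
  i=22: J-W = 13 → N
  i=23: M-Y = 14 → O
  i=24: V-B = 20 → U
  i=25: P-A = 15 → P
  i=26: A-D = 23 → X
  i=27: D-B =  2 → C
  i=28: Z-U =  5 → F
  i=29: X-I = 15 → P
  i=30: L-Y = 13 → N
  i=31: G-S = 14 → O
  i=32: H-N = 20 → U
  i=33: J-U = 15 → P
  i=34: H-K = 23 → X
  i=35: D-B =  2 → C
  i=36: N-I =  5 → F
  i=37: O-Z = 15 → P
  i=38: T-G = 13 → N
  i=39: R-D = 14 → O
  i=40: E-K = 20 → U
  i=41: S-D = 15 → P
  i=42: P-S = 23 → X
  i=43: Z-X =  2 → C
  i=44: P-K =  5 → F
  i=45: G-R = 15 → P
  shifts repeat with period 8: UPXCFPNO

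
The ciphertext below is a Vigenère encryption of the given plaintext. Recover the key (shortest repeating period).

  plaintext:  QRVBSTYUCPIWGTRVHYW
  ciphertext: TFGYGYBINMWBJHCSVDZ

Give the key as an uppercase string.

  i= 0: T-Q =  3 → D
  i= 1: F-R = 14 → O
  i= 2: G-V = 11 → L
  i= 3: Y-B = 23 → X
  i= 4: G-S = 14 → O
  i= 5: Y-T =  5 → F
  i= 6: B-Y =  3 → D
  i= 7: I-U = 14 → O
  i= 8: N-C = 11 → L
  i= 9: M-P = 23 → X
  i=10: W-I = 14 → O
  i=11: B-W =  5 → F
  i=12: J-G =  3 → D
  i=13: H-T = 14 → O
  i=14: C-R = 11 → L
  i=15: S-V = 23 → X
  i=16: V-H = 14 → O
  i=17: D-Y =  5 → F
  i=18: Z-W =  3 → D
  shifts repeat with period 6: DOLXOF

DOLXOF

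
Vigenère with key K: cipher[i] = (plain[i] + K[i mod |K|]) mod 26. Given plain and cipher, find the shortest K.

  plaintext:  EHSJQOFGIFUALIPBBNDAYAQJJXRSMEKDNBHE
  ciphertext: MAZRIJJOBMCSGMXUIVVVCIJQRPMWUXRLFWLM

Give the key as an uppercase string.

  i= 0: M-E =  8 → I
  i= 1: A-H = 19 → T
  i= 2: Z-S =  7 → H
  i= 3: R-J =  8 → I
  i= 4: I-Q = 18 → S
  i= 5: J-O = 21 → V
  i= 6: J-F =  4 → E
  i= 7: O-G =  8 → I
  i= 8: B-I = 19 → T
  i= 9: M-F =  7 → H
  i=10: C-U =  8 → I
  i=11: S-A = 18 → S
  i=12: G-L = 21 → V
  i=13: M-I =  4 → E
  i=14: X-P =  8 → I
  i=15: U-B = 19 → T
  i=16: I-B =  7 → H
  i=17: V-N =  8 → I
  i=18: V-D = 18 → S
  i=19: V-A = 21 → V
  i=20: C-Y =  4 → E
  i=21: I-A =  8 → I
  i=22: J-Q = 19 → T
  i=23: Q-J =  7 → H
  i=24: R-J =  8 → I
  i=25: P-X = 18 → S
  i=26: M-R = 21 → V
  i=27: W-S =  4 → E
  i=28: U-M =  8 → I
  i=29: X-E = 19 → T
  i=30: R-K =  7 → H
  i=31: L-D =  8 → I
  i=32: F-N = 18 → S
  i=33: W-B = 21 → V
  i=34: L-H =  4 → E
  i=35: M-E =  8 → I
  shifts repeat with period 7: ITHISVE

ITHISVE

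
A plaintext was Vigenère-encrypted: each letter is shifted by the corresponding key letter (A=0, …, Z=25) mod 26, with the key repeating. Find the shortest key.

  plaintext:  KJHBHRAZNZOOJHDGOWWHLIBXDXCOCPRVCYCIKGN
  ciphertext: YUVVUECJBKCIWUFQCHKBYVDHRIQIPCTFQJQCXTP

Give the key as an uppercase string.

  i= 0: Y-K = 14 → O
  i= 1: U-J = 11 → L
  i= 2: V-H = 14 → O
  i= 3: V-B = 20 → U
  i= 4: U-H = 13 → N
  i= 5: E-R = 13 → N
  i= 6: C-A =  2 → C
  i= 7: J-Z = 10 → K
  i= 8: B-N = 14 → O
  i= 9: K-Z = 11 → L
  i=10: C-O = 14 → O
  i=11: I-O = 20 → U
  i=12: W-J = 13 → N
  i=13: U-H = 13 → N
  i=14: F-D =  2 → C
  i=15: Q-G = 10 → K
  i=16: C-O = 14 → O
  i=17: H-W = 11 → L
  i=18: K-W = 14 → O
  i=19: B-H = 20 → U
  i=20: Y-L = 13 → N
  i=21: V-I = 13 → N
  i=22: D-B =  2 → C
  i=23: H-X = 10 → K
  i=24: R-D = 14 → O
  i=25: I-X = 11 → L
  i=26: Q-C = 14 → O
  i=27: I-O = 20 → U
  i=28: P-C = 13 → N
  i=29: C-P = 13 → N
  i=30: T-R =  2 → C
  i=31: F-V = 10 → K
  i=32: Q-C = 14 → O
  i=33: J-Y = 11 → L
  i=34: Q-C = 14 → O
  i=35: C-I = 20 → U
  i=36: X-K = 13 → N
  i=37: T-G = 13 → N
  i=38: P-N =  2 → C
  shifts repeat with period 8: OLOUNNCK

OLOUNNCK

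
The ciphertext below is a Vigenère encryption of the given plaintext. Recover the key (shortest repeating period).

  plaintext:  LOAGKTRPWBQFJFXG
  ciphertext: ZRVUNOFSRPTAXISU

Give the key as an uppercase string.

  i= 0: Z-L = 14 → O
  i= 1: R-O =  3 → D
  i= 2: V-A = 21 → V
  i= 3: U-G = 14 → O
  i= 4: N-K =  3 → D
  i= 5: O-T = 21 → V
  i= 6: F-R = 14 → O
  i= 7: S-P =  3 → D
  i= 8: R-W = 21 → V
  i= 9: P-B = 14 → O
  i=10: T-Q =  3 → D
  i=11: A-F = 21 → V
  i=12: X-J = 14 → O
  i=13: I-F =  3 → D
  i=14: S-X = 21 → V
  i=15: U-G = 14 → O
  shifts repeat with period 3: ODV

ODV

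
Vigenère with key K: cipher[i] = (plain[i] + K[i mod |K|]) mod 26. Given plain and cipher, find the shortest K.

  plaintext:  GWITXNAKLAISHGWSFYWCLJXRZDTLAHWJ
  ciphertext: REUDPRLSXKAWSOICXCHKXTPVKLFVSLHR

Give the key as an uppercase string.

  i= 0: R-G = 11 → L
  i= 1: E-W =  8 → I
  i= 2: U-I = 12 → M
  i= 3: D-T = 10 → K
  i= 4: P-X = 18 → S
  i= 5: R-N =  4 → E
  i= 6: L-A = 11 → L
  i= 7: S-K =  8 → I
  i= 8: X-L = 12 → M
  i= 9: K-A = 10 → K
  i=10: A-I = 18 → S
  i=11: W-S =  4 → E
  i=12: S-H = 11 → L
  i=13: O-G =  8 → I
  i=14: I-W = 12 → M
  i=15: C-S = 10 → K
  i=16: X-F = 18 → S
  i=17: C-Y =  4 → E
  i=18: H-W = 11 → L
  i=19: K-C =  8 → I
  i=20: X-L = 12 → M
  i=21: T-J = 10 → K
  i=22: P-X = 18 → S
  i=23: V-R =  4 → E
  i=24: K-Z = 11 → L
  i=25: L-D =  8 → I
  i=26: F-T = 12 → M
  i=27: V-L = 10 → K
  i=28: S-A = 18 → S
  i=29: L-H =  4 → E
  i=30: H-W = 11 → L
  i=31: R-J =  8 → I
  shifts repeat with period 6: LIMKSE

LIMKSE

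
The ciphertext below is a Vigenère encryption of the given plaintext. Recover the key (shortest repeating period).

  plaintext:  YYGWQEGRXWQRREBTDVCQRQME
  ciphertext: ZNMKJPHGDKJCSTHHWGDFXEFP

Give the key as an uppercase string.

  i= 0: Z-Y =  1 → B
  i= 1: N-Y = 15 → P
  i= 2: M-G =  6 → G
  i= 3: K-W = 14 → O
  i= 4: J-Q = 19 → T
  i= 5: P-E = 11 → L
  i= 6: H-G =  1 → B
  i= 7: G-R = 15 → P
  i= 8: D-X =  6 → G
  i= 9: K-W = 14 → O
  i=10: J-Q = 19 → T
  i=11: C-R = 11 → L
  i=12: S-R =  1 → B
  i=13: T-E = 15 → P
  i=14: H-B =  6 → G
  i=15: H-T = 14 → O
  i=16: W-D = 19 → T
  i=17: G-V = 11 → L
  i=18: D-C =  1 → B
  i=19: F-Q = 15 → P
  i=20: X-R =  6 → G
  i=21: E-Q = 14 → O
  i=22: F-M = 19 → T
  i=23: P-E = 11 → L
  shifts repeat with period 6: BPGOTL

BPGOTL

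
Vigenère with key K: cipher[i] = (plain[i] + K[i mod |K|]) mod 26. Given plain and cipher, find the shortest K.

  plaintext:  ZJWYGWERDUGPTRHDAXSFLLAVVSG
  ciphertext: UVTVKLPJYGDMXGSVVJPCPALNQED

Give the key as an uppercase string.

  i= 0: U-Z = 21 → V
  i= 1: V-J = 12 → M
  i= 2: T-W = 23 → X
  i= 3: V-Y = 23 → X
  i= 4: K-G =  4 → E
  i= 5: L-W = 15 → P
  i= 6: P-E = 11 → L
  i= 7: J-R = 18 → S
  i= 8: Y-D = 21 → V
  i= 9: G-U = 12 → M
  i=10: D-G = 23 → X
  i=11: M-P = 23 → X
  i=12: X-T =  4 → E
  i=13: G-R = 15 → P
  i=14: S-H = 11 → L
  i=15: V-D = 18 → S
  i=16: V-A = 21 → V
  i=17: J-X = 12 → M
  i=18: P-S = 23 → X
  i=19: C-F = 23 → X
  i=20: P-L =  4 → E
  i=21: A-L = 15 → P
  i=22: L-A = 11 → L
  i=23: N-V = 18 → S
  i=24: Q-V = 21 → V
  i=25: E-S = 12 → M
  i=26: D-G = 23 → X
  shifts repeat with period 8: VMXXEPLS

VMXXEPLS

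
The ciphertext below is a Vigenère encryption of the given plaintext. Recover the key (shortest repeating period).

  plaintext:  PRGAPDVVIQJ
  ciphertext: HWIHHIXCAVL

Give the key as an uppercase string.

  i= 0: H-P = 18 → S
  i= 1: W-R =  5 → F
  i= 2: I-G =  2 → C
  i= 3: H-A =  7 → H
  i= 4: H-P = 18 → S
  i= 5: I-D =  5 → F
  i= 6: X-V =  2 → C
  i= 7: C-V =  7 → H
  i= 8: A-I = 18 → S
  i= 9: V-Q =  5 → F
  i=10: L-J =  2 → C
  shifts repeat with period 4: SFCH

SFCH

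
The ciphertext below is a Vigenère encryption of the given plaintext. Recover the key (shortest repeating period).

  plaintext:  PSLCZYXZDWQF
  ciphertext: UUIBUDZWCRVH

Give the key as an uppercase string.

FCXZV

  i= 0: U-P =  5 → F
  i= 1: U-S =  2 → C
  i= 2: I-L = 23 → X
  i= 3: B-C = 25 → Z
  i= 4: U-Z = 21 → V
  i= 5: D-Y =  5 → F
  i= 6: Z-X =  2 → C
  i= 7: W-Z = 23 → X
  i= 8: C-D = 25 → Z
  i= 9: R-W = 21 → V
  i=10: V-Q =  5 → F
  i=11: H-F =  2 → C
  shifts repeat with period 5: FCXZV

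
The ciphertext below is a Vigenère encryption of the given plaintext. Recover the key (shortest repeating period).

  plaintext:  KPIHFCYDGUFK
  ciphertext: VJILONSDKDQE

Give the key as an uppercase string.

  i= 0: V-K = 11 → L
  i= 1: J-P = 20 → U
  i= 2: I-I =  0 → A
  i= 3: L-H =  4 → E
  i= 4: O-F =  9 → J
  i= 5: N-C = 11 → L
  i= 6: S-Y = 20 → U
  i= 7: D-D =  0 → A
  i= 8: K-G =  4 → E
  i= 9: D-U =  9 → J
  i=10: Q-F = 11 → L
  i=11: E-K = 20 → U
  shifts repeat with period 5: LUAEJ

LUAEJ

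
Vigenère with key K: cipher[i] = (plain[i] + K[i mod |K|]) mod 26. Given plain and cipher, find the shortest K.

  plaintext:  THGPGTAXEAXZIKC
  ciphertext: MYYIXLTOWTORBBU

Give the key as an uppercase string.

TRS

  i= 0: M-T = 19 → T
  i= 1: Y-H = 17 → R
  i= 2: Y-G = 18 → S
  i= 3: I-P = 19 → T
  i= 4: X-G = 17 → R
  i= 5: L-T = 18 → S
  i= 6: T-A = 19 → T
  i= 7: O-X = 17 → R
  i= 8: W-E = 18 → S
  i= 9: T-A = 19 → T
  i=10: O-X = 17 → R
  i=11: R-Z = 18 → S
  i=12: B-I = 19 → T
  i=13: B-K = 17 → R
  i=14: U-C = 18 → S
  shifts repeat with period 3: TRS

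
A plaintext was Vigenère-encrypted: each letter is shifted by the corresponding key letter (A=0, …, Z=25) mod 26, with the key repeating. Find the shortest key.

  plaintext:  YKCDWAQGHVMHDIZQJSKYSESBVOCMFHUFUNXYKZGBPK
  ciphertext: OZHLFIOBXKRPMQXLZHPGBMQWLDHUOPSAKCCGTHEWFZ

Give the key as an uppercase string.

  i= 0: O-Y = 16 → Q
  i= 1: Z-K = 15 → P
  i= 2: H-C =  5 → F
  i= 3: L-D =  8 → I
  i= 4: F-W =  9 → J
  i= 5: I-A =  8 → I
  i= 6: O-Q = 24 → Y
  i= 7: B-G = 21 → V
  i= 8: X-H = 16 → Q
  i= 9: K-V = 15 → P
  i=10: R-M =  5 → F
  i=11: P-H =  8 → I
  i=12: M-D =  9 → J
  i=13: Q-I =  8 → I
  i=14: X-Z = 24 → Y
  i=15: L-Q = 21 → V
  i=16: Z-J = 16 → Q
  i=17: H-S = 15 → P
  i=18: P-K =  5 → F
  i=19: G-Y =  8 → I
  i=20: B-S =  9 → J
  i=21: M-E =  8 → I
  i=22: Q-S = 24 → Y
  i=23: W-B = 21 → V
  i=24: L-V = 16 → Q
  i=25: D-O = 15 → P
  i=26: H-C =  5 → F
  i=27: U-M =  8 → I
  i=28: O-F =  9 → J
  i=29: P-H =  8 → I
  i=30: S-U = 24 → Y
  i=31: A-F = 21 → V
  i=32: K-U = 16 → Q
  i=33: C-N = 15 → P
  i=34: C-X =  5 → F
  i=35: G-Y =  8 → I
  i=36: T-K =  9 → J
  i=37: H-Z =  8 → I
  i=38: E-G = 24 → Y
  i=39: W-B = 21 → V
  i=40: F-P = 16 → Q
  i=41: Z-K = 15 → P
  shifts repeat with period 8: QPFIJIYV

QPFIJIYV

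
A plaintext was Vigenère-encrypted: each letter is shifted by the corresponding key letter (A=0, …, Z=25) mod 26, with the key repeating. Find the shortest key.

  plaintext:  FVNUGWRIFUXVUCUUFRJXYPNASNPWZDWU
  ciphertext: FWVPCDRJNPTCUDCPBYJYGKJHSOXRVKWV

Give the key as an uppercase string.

ABIVWH

  i= 0: F-F =  0 → A
  i= 1: W-V =  1 → B
  i= 2: V-N =  8 → I
  i= 3: P-U = 21 → V
  i= 4: C-G = 22 → W
  i= 5: D-W =  7 → H
  i= 6: R-R =  0 → A
  i= 7: J-I =  1 → B
  i= 8: N-F =  8 → I
  i= 9: P-U = 21 → V
  i=10: T-X = 22 → W
  i=11: C-V =  7 → H
  i=12: U-U =  0 → A
  i=13: D-C =  1 → B
  i=14: C-U =  8 → I
  i=15: P-U = 21 → V
  i=16: B-F = 22 → W
  i=17: Y-R =  7 → H
  i=18: J-J =  0 → A
  i=19: Y-X =  1 → B
  i=20: G-Y =  8 → I
  i=21: K-P = 21 → V
  i=22: J-N = 22 → W
  i=23: H-A =  7 → H
  i=24: S-S =  0 → A
  i=25: O-N =  1 → B
  i=26: X-P =  8 → I
  i=27: R-W = 21 → V
  i=28: V-Z = 22 → W
  i=29: K-D =  7 → H
  i=30: W-W =  0 → A
  i=31: V-U =  1 → B
  shifts repeat with period 6: ABIVWH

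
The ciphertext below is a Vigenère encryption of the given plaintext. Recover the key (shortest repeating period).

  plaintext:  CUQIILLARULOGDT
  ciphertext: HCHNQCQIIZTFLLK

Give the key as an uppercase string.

FIR

  i= 0: H-C =  5 → F
  i= 1: C-U =  8 → I
  i= 2: H-Q = 17 → R
  i= 3: N-I =  5 → F
  i= 4: Q-I =  8 → I
  i= 5: C-L = 17 → R
  i= 6: Q-L =  5 → F
  i= 7: I-A =  8 → I
  i= 8: I-R = 17 → R
  i= 9: Z-U =  5 → F
  i=10: T-L =  8 → I
  i=11: F-O = 17 → R
  i=12: L-G =  5 → F
  i=13: L-D =  8 → I
  i=14: K-T = 17 → R
  shifts repeat with period 3: FIR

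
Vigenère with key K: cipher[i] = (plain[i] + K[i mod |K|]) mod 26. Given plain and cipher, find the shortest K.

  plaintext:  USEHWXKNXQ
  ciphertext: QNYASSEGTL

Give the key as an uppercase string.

  i= 0: Q-U = 22 → W
  i= 1: N-S = 21 → V
  i= 2: Y-E = 20 → U
  i= 3: A-H = 19 → T
  i= 4: S-W = 22 → W
  i= 5: S-X = 21 → V
  i= 6: E-K = 20 → U
  i= 7: G-N = 19 → T
  i= 8: T-X = 22 → W
  i= 9: L-Q = 21 → V
  shifts repeat with period 4: WVUT

WVUT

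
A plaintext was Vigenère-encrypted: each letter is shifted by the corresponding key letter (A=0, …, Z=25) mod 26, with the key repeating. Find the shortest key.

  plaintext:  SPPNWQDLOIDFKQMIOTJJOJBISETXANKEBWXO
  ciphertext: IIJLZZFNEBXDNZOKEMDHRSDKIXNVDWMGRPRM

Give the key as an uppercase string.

  i= 0: I-S = 16 → Q
  i= 1: I-P = 19 → T
  i= 2: J-P = 20 → U
  i= 3: L-N = 24 → Y
  i= 4: Z-W =  3 → D
  i= 5: Z-Q =  9 → J
  i= 6: F-D =  2 → C
  i= 7: N-L =  2 → C
  i= 8: E-O = 16 → Q
  i= 9: B-I = 19 → T
  i=10: X-D = 20 → U
  i=11: D-F = 24 → Y
  i=12: N-K =  3 → D
  i=13: Z-Q =  9 → J
  i=14: O-M =  2 → C
  i=15: K-I =  2 → C
  i=16: E-O = 16 → Q
  i=17: M-T = 19 → T
  i=18: D-J = 20 → U
  i=19: H-J = 24 → Y
  i=20: R-O =  3 → D
  i=21: S-J =  9 → J
  i=22: D-B =  2 → C
  i=23: K-I =  2 → C
  i=24: I-S = 16 → Q
  i=25: X-E = 19 → T
  i=26: N-T = 20 → U
  i=27: V-X = 24 → Y
  i=28: D-A =  3 → D
  i=29: W-N =  9 → J
  i=30: M-K =  2 → C
  i=31: G-E =  2 → C
  i=32: R-B = 16 → Q
  i=33: P-W = 19 → T
  i=34: R-X = 20 → U
  i=35: M-O = 24 → Y
  shifts repeat with period 8: QTUYDJCC

QTUYDJCC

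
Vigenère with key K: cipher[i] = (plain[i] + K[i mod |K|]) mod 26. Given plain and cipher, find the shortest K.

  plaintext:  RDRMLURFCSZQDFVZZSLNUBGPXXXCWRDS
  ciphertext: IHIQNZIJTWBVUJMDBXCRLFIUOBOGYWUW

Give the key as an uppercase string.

RERECF

  i= 0: I-R = 17 → R
  i= 1: H-D =  4 → E
  i= 2: I-R = 17 → R
  i= 3: Q-M =  4 → E
  i= 4: N-L =  2 → C
  i= 5: Z-U =  5 → F
  i= 6: I-R = 17 → R
  i= 7: J-F =  4 → E
  i= 8: T-C = 17 → R
  i= 9: W-S =  4 → E
  i=10: B-Z =  2 → C
  i=11: V-Q =  5 → F
  i=12: U-D = 17 → R
  i=13: J-F =  4 → E
  i=14: M-V = 17 → R
  i=15: D-Z =  4 → E
  i=16: B-Z =  2 → C
  i=17: X-S =  5 → F
  i=18: C-L = 17 → R
  i=19: R-N =  4 → E
  i=20: L-U = 17 → R
  i=21: F-B =  4 → E
  i=22: I-G =  2 → C
  i=23: U-P =  5 → F
  i=24: O-X = 17 → R
  i=25: B-X =  4 → E
  i=26: O-X = 17 → R
  i=27: G-C =  4 → E
  i=28: Y-W =  2 → C
  i=29: W-R =  5 → F
  i=30: U-D = 17 → R
  i=31: W-S =  4 → E
  shifts repeat with period 6: RERECF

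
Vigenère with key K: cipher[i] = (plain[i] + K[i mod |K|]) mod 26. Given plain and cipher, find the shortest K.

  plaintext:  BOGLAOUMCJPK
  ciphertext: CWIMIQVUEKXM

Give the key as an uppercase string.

  i= 0: C-B =  1 → B
  i= 1: W-O =  8 → I
  i= 2: I-G =  2 → C
  i= 3: M-L =  1 → B
  i= 4: I-A =  8 → I
  i= 5: Q-O =  2 → C
  i= 6: V-U =  1 → B
  i= 7: U-M =  8 → I
  i= 8: E-C =  2 → C
  i= 9: K-J =  1 → B
  i=10: X-P =  8 → I
  i=11: M-K =  2 → C
  shifts repeat with period 3: BIC

BIC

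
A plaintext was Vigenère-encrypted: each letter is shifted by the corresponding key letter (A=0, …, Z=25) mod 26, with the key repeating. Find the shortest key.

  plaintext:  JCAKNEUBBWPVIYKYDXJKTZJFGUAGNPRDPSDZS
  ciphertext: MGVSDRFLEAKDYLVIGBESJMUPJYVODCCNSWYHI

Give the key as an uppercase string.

DEVIQNLK

  i= 0: M-J =  3 → D
  i= 1: G-C =  4 → E
  i= 2: V-A = 21 → V
  i= 3: S-K =  8 → I
  i= 4: D-N = 16 → Q
  i= 5: R-E = 13 → N
  i= 6: F-U = 11 → L
  i= 7: L-B = 10 → K
  i= 8: E-B =  3 → D
  i= 9: A-W =  4 → E
  i=10: K-P = 21 → V
  i=11: D-V =  8 → I
  i=12: Y-I = 16 → Q
  i=13: L-Y = 13 → N
  i=14: V-K = 11 → L
  i=15: I-Y = 10 → K
  i=16: G-D =  3 → D
  i=17: B-X =  4 → E
  i=18: E-J = 21 → V
  i=19: S-K =  8 → I
  i=20: J-T = 16 → Q
  i=21: M-Z = 13 → N
  i=22: U-J = 11 → L
  i=23: P-F = 10 → K
  i=24: J-G =  3 → D
  i=25: Y-U =  4 → E
  i=26: V-A = 21 → V
  i=27: O-G =  8 → I
  i=28: D-N = 16 → Q
  i=29: C-P = 13 → N
  i=30: C-R = 11 → L
  i=31: N-D = 10 → K
  i=32: S-P =  3 → D
  i=33: W-S =  4 → E
  i=34: Y-D = 21 → V
  i=35: H-Z =  8 → I
  i=36: I-S = 16 → Q
  shifts repeat with period 8: DEVIQNLK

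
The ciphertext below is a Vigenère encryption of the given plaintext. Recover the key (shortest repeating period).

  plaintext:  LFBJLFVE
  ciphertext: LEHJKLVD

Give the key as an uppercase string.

AZG

  i= 0: L-L =  0 → A
  i= 1: E-F = 25 → Z
  i= 2: H-B =  6 → G
  i= 3: J-J =  0 → A
  i= 4: K-L = 25 → Z
  i= 5: L-F =  6 → G
  i= 6: V-V =  0 → A
  i= 7: D-E = 25 → Z
  shifts repeat with period 3: AZG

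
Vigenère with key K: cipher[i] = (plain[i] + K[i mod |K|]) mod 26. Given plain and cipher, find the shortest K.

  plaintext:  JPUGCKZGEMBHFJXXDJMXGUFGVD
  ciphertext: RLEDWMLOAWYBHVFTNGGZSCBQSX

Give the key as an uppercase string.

IWKXUCM

  i= 0: R-J =  8 → I
  i= 1: L-P = 22 → W
  i= 2: E-U = 10 → K
  i= 3: D-G = 23 → X
  i= 4: W-C = 20 → U
  i= 5: M-K =  2 → C
  i= 6: L-Z = 12 → M
  i= 7: O-G =  8 → I
  i= 8: A-E = 22 → W
  i= 9: W-M = 10 → K
  i=10: Y-B = 23 → X
  i=11: B-H = 20 → U
  i=12: H-F =  2 → C
  i=13: V-J = 12 → M
  i=14: F-X =  8 → I
  i=15: T-X = 22 → W
  i=16: N-D = 10 → K
  i=17: G-J = 23 → X
  i=18: G-M = 20 → U
  i=19: Z-X =  2 → C
  i=20: S-G = 12 → M
  i=21: C-U =  8 → I
  i=22: B-F = 22 → W
  i=23: Q-G = 10 → K
  i=24: S-V = 23 → X
  i=25: X-D = 20 → U
  shifts repeat with period 7: IWKXUCM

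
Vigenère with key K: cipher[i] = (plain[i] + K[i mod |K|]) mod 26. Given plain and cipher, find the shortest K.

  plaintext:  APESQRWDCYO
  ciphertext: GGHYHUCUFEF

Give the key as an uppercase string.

GRD

  i= 0: G-A =  6 → G
  i= 1: G-P = 17 → R
  i= 2: H-E =  3 → D
  i= 3: Y-S =  6 → G
  i= 4: H-Q = 17 → R
  i= 5: U-R =  3 → D
  i= 6: C-W =  6 → G
  i= 7: U-D = 17 → R
  i= 8: F-C =  3 → D
  i= 9: E-Y =  6 → G
  i=10: F-O = 17 → R
  shifts repeat with period 3: GRD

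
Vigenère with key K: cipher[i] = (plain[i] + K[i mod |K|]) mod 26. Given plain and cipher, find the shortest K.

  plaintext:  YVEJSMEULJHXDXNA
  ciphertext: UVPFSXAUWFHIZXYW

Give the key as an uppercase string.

  i= 0: U-Y = 22 → W
  i= 1: V-V =  0 → A
  i= 2: P-E = 11 → L
  i= 3: F-J = 22 → W
  i= 4: S-S =  0 → A
  i= 5: X-M = 11 → L
  i= 6: A-E = 22 → W
  i= 7: U-U =  0 → A
  i= 8: W-L = 11 → L
  i= 9: F-J = 22 → W
  i=10: H-H =  0 → A
  i=11: I-X = 11 → L
  i=12: Z-D = 22 → W
  i=13: X-X =  0 → A
  i=14: Y-N = 11 → L
  i=15: W-A = 22 → W
  shifts repeat with period 3: WAL

WAL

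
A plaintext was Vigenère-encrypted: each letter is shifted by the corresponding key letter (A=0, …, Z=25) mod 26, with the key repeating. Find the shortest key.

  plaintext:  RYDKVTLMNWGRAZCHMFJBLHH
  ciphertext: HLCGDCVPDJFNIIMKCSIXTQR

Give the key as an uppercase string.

  i= 0: H-R = 16 → Q
  i= 1: L-Y = 13 → N
  i= 2: C-D = 25 → Z
  i= 3: G-K = 22 → W
  i= 4: D-V =  8 → I
  i= 5: C-T =  9 → J
  i= 6: V-L = 10 → K
  i= 7: P-M =  3 → D
  i= 8: D-N = 16 → Q
  i= 9: J-W = 13 → N
  i=10: F-G = 25 → Z
  i=11: N-R = 22 → W
  i=12: I-A =  8 → I
  i=13: I-Z =  9 → J
  i=14: M-C = 10 → K
  i=15: K-H =  3 → D
  i=16: C-M = 16 → Q
  i=17: S-F = 13 → N
  i=18: I-J = 25 → Z
  i=19: X-B = 22 → W
  i=20: T-L =  8 → I
  i=21: Q-H =  9 → J
  i=22: R-H = 10 → K
  shifts repeat with period 8: QNZWIJKD

QNZWIJKD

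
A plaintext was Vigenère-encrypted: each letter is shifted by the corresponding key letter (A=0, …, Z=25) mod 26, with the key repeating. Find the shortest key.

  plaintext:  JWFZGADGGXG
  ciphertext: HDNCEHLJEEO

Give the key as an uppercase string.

YHID

  i= 0: H-J = 24 → Y
  i= 1: D-W =  7 → H
  i= 2: N-F =  8 → I
  i= 3: C-Z =  3 → D
  i= 4: E-G = 24 → Y
  i= 5: H-A =  7 → H
  i= 6: L-D =  8 → I
  i= 7: J-G =  3 → D
  i= 8: E-G = 24 → Y
  i= 9: E-X =  7 → H
  i=10: O-G =  8 → I
  shifts repeat with period 4: YHID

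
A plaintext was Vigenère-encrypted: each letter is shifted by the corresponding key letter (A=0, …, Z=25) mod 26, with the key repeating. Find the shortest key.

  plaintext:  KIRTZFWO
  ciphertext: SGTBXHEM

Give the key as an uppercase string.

IYC

  i= 0: S-K =  8 → I
  i= 1: G-I = 24 → Y
  i= 2: T-R =  2 → C
  i= 3: B-T =  8 → I
  i= 4: X-Z = 24 → Y
  i= 5: H-F =  2 → C
  i= 6: E-W =  8 → I
  i= 7: M-O = 24 → Y
  shifts repeat with period 3: IYC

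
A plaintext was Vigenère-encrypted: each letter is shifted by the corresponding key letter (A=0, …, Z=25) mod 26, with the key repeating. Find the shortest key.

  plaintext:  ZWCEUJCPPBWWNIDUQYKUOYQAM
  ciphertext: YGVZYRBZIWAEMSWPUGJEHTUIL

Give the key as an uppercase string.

ZKTVEI

  i= 0: Y-Z = 25 → Z
  i= 1: G-W = 10 → K
  i= 2: V-C = 19 → T
  i= 3: Z-E = 21 → V
  i= 4: Y-U =  4 → E
  i= 5: R-J =  8 → I
  i= 6: B-C = 25 → Z
  i= 7: Z-P = 10 → K
  i= 8: I-P = 19 → T
  i= 9: W-B = 21 → V
  i=10: A-W =  4 → E
  i=11: E-W =  8 → I
  i=12: M-N = 25 → Z
  i=13: S-I = 10 → K
  i=14: W-D = 19 → T
  i=15: P-U = 21 → V
  i=16: U-Q =  4 → E
  i=17: G-Y =  8 → I
  i=18: J-K = 25 → Z
  i=19: E-U = 10 → K
  i=20: H-O = 19 → T
  i=21: T-Y = 21 → V
  i=22: U-Q =  4 → E
  i=23: I-A =  8 → I
  i=24: L-M = 25 → Z
  shifts repeat with period 6: ZKTVEI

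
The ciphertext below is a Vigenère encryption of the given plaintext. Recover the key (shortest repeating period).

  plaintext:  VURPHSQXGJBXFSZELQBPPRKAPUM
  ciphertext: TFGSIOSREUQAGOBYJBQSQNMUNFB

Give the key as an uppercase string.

YLPDBWCU

  i= 0: T-V = 24 → Y
  i= 1: F-U = 11 → L
  i= 2: G-R = 15 → P
  i= 3: S-P =  3 → D
  i= 4: I-H =  1 → B
  i= 5: O-S = 22 → W
  i= 6: S-Q =  2 → C
  i= 7: R-X = 20 → U
  i= 8: E-G = 24 → Y
  i= 9: U-J = 11 → L
  i=10: Q-B = 15 → P
  i=11: A-X =  3 → D
  i=12: G-F =  1 → B
  i=13: O-S = 22 → W
  i=14: B-Z =  2 → C
  i=15: Y-E = 20 → U
  i=16: J-L = 24 → Y
  i=17: B-Q = 11 → L
  i=18: Q-B = 15 → P
  i=19: S-P =  3 → D
  i=20: Q-P =  1 → B
  i=21: N-R = 22 → W
  i=22: M-K =  2 → C
  i=23: U-A = 20 → U
  i=24: N-P = 24 → Y
  i=25: F-U = 11 → L
  i=26: B-M = 15 → P
  shifts repeat with period 8: YLPDBWCU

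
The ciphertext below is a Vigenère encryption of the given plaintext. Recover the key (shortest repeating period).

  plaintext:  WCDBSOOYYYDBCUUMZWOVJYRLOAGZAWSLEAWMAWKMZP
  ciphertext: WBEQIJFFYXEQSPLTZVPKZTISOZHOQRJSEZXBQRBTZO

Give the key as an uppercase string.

  i= 0: W-W =  0 → A
  i= 1: B-C = 25 → Z
  i= 2: E-D =  1 → B
  i= 3: Q-B = 15 → P
  i= 4: I-S = 16 → Q
  i= 5: J-O = 21 → V
  i= 6: F-O = 17 → R
  i= 7: F-Y =  7 → H
  i= 8: Y-Y =  0 → A
  i= 9: X-Y = 25 → Z
  i=10: E-D =  1 → B
  i=11: Q-B = 15 → P
  i=12: S-C = 16 → Q
  i=13: P-U = 21 → V
  i=14: L-U = 17 → R
  i=15: T-M =  7 → H
  i=16: Z-Z =  0 → A
  i=17: V-W = 25 → Z
  i=18: P-O =  1 → B
  i=19: K-V = 15 → P
  i=20: Z-J = 16 → Q
  i=21: T-Y = 21 → V
  i=22: I-R = 17 → R
  i=23: S-L =  7 → H
  i=24: O-O =  0 → A
  i=25: Z-A = 25 → Z
  i=26: H-G =  1 → B
  i=27: O-Z = 15 → P
  i=28: Q-A = 16 → Q
  i=29: R-W = 21 → V
  i=30: J-S = 17 → R
  i=31: S-L =  7 → H
  i=32: E-E =  0 → A
  i=33: Z-A = 25 → Z
  i=34: X-W =  1 → B
  i=35: B-M = 15 → P
  i=36: Q-A = 16 → Q
  i=37: R-W = 21 → V
  i=38: B-K = 17 → R
  i=39: T-M =  7 → H
  i=40: Z-Z =  0 → A
  i=41: O-P = 25 → Z
  shifts repeat with period 8: AZBPQVRH

AZBPQVRH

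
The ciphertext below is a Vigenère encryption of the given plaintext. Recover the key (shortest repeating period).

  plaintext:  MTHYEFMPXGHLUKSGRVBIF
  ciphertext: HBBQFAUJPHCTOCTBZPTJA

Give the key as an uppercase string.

  i= 0: H-M = 21 → V
  i= 1: B-T =  8 → I
  i= 2: B-H = 20 → U
  i= 3: Q-Y = 18 → S
  i= 4: F-E =  1 → B
  i= 5: A-F = 21 → V
  i= 6: U-M =  8 → I
  i= 7: J-P = 20 → U
  i= 8: P-X = 18 → S
  i= 9: H-G =  1 → B
  i=10: C-H = 21 → V
  i=11: T-L =  8 → I
  i=12: O-U = 20 → U
  i=13: C-K = 18 → S
  i=14: T-S =  1 → B
  i=15: B-G = 21 → V
  i=16: Z-R =  8 → I
  i=17: P-V = 20 → U
  i=18: T-B = 18 → S
  i=19: J-I =  1 → B
  i=20: A-F = 21 → V
  shifts repeat with period 5: VIUSB

VIUSB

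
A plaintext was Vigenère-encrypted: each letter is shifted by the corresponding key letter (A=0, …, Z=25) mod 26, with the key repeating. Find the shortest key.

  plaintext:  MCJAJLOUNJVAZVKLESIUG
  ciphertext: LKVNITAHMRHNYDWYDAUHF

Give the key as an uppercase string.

ZIMN

  i= 0: L-M = 25 → Z
  i= 1: K-C =  8 → I
  i= 2: V-J = 12 → M
  i= 3: N-A = 13 → N
  i= 4: I-J = 25 → Z
  i= 5: T-L =  8 → I
  i= 6: A-O = 12 → M
  i= 7: H-U = 13 → N
  i= 8: M-N = 25 → Z
  i= 9: R-J =  8 → I
  i=10: H-V = 12 → M
  i=11: N-A = 13 → N
  i=12: Y-Z = 25 → Z
  i=13: D-V =  8 → I
  i=14: W-K = 12 → M
  i=15: Y-L = 13 → N
  i=16: D-E = 25 → Z
  i=17: A-S =  8 → I
  i=18: U-I = 12 → M
  i=19: H-U = 13 → N
  i=20: F-G = 25 → Z
  shifts repeat with period 4: ZIMN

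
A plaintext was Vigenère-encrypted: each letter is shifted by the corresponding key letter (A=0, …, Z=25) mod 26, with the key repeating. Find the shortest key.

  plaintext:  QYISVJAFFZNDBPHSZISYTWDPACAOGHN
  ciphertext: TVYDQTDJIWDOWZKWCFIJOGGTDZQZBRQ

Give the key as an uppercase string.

DXQLVKDE

  i= 0: T-Q =  3 → D
  i= 1: V-Y = 23 → X
  i= 2: Y-I = 16 → Q
  i= 3: D-S = 11 → L
  i= 4: Q-V = 21 → V
  i= 5: T-J = 10 → K
  i= 6: D-A =  3 → D
  i= 7: J-F =  4 → E
  i= 8: I-F =  3 → D
  i= 9: W-Z = 23 → X
  i=10: D-N = 16 → Q
  i=11: O-D = 11 → L
  i=12: W-B = 21 → V
  i=13: Z-P = 10 → K
  i=14: K-H =  3 → D
  i=15: W-S =  4 → E
  i=16: C-Z =  3 → D
  i=17: F-I = 23 → X
  i=18: I-S = 16 → Q
  i=19: J-Y = 11 → L
  i=20: O-T = 21 → V
  i=21: G-W = 10 → K
  i=22: G-D =  3 → D
  i=23: T-P =  4 → E
  i=24: D-A =  3 → D
  i=25: Z-C = 23 → X
  i=26: Q-A = 16 → Q
  i=27: Z-O = 11 → L
  i=28: B-G = 21 → V
  i=29: R-H = 10 → K
  i=30: Q-N =  3 → D
  shifts repeat with period 8: DXQLVKDE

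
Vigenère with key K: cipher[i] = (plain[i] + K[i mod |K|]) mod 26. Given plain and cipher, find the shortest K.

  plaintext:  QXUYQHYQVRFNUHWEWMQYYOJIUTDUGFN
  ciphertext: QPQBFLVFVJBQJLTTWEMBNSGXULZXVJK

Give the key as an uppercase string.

  i= 0: Q-Q =  0 → A
  i= 1: P-X = 18 → S
  i= 2: Q-U = 22 → W
  i= 3: B-Y =  3 → D
  i= 4: F-Q = 15 → P
  i= 5: L-H =  4 → E
  i= 6: V-Y = 23 → X
  i= 7: F-Q = 15 → P
  i= 8: V-V =  0 → A
  i= 9: J-R = 18 → S
  i=10: B-F = 22 → W
  i=11: Q-N =  3 → D
  i=12: J-U = 15 → P
  i=13: L-H =  4 → E
  i=14: T-W = 23 → X
  i=15: T-E = 15 → P
  i=16: W-W =  0 → A
  i=17: E-M = 18 → S
  i=18: M-Q = 22 → W
  i=19: B-Y =  3 → D
  i=20: N-Y = 15 → P
  i=21: S-O =  4 → E
  i=22: G-J = 23 → X
  i=23: X-I = 15 → P
  i=24: U-U =  0 → A
  i=25: L-T = 18 → S
  i=26: Z-D = 22 → W
  i=27: X-U =  3 → D
  i=28: V-G = 15 → P
  i=29: J-F =  4 → E
  i=30: K-N = 23 → X
  shifts repeat with period 8: ASWDPEXP

ASWDPEXP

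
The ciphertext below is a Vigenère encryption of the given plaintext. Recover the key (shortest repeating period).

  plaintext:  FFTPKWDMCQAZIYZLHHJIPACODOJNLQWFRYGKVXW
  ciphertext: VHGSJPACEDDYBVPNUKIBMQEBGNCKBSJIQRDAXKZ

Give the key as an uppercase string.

  i= 0: V-F = 16 → Q
  i= 1: H-F =  2 → C
  i= 2: G-T = 13 → N
  i= 3: S-P =  3 → D
  i= 4: J-K = 25 → Z
  i= 5: P-W = 19 → T
  i= 6: A-D = 23 → X
  i= 7: C-M = 16 → Q
  i= 8: E-C =  2 → C
  i= 9: D-Q = 13 → N
  i=10: D-A =  3 → D
  i=11: Y-Z = 25 → Z
  i=12: B-I = 19 → T
  i=13: V-Y = 23 → X
  i=14: P-Z = 16 → Q
  i=15: N-L =  2 → C
  i=16: U-H = 13 → N
  i=17: K-H =  3 → D
  i=18: I-J = 25 → Z
  i=19: B-I = 19 → T
  i=20: M-P = 23 → X
  i=21: Q-A = 16 → Q
  i=22: E-C =  2 → C
  i=23: B-O = 13 → N
  i=24: G-D =  3 → D
  i=25: N-O = 25 → Z
  i=26: C-J = 19 → T
  i=27: K-N = 23 → X
  i=28: B-L = 16 → Q
  i=29: S-Q =  2 → C
  i=30: J-W = 13 → N
  i=31: I-F =  3 → D
  i=32: Q-R = 25 → Z
  i=33: R-Y = 19 → T
  i=34: D-G = 23 → X
  i=35: A-K = 16 → Q
  i=36: X-V =  2 → C
  i=37: K-X = 13 → N
  i=38: Z-W =  3 → D
  shifts repeat with period 7: QCNDZTX

QCNDZTX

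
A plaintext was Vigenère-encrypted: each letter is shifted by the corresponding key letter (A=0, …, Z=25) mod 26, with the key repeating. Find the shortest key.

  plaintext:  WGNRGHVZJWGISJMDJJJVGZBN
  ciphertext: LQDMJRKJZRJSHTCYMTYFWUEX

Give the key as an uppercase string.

  i= 0: L-W = 15 → P
  i= 1: Q-G = 10 → K
  i= 2: D-N = 16 → Q
  i= 3: M-R = 21 → V
  i= 4: J-G =  3 → D
  i= 5: R-H = 10 → K
  i= 6: K-V = 15 → P
  i= 7: J-Z = 10 → K
  i= 8: Z-J = 16 → Q
  i= 9: R-W = 21 → V
  i=10: J-G =  3 → D
  i=11: S-I = 10 → K
  i=12: H-S = 15 → P
  i=13: T-J = 10 → K
  i=14: C-M = 16 → Q
  i=15: Y-D = 21 → V
  i=16: M-J =  3 → D
  i=17: T-J = 10 → K
  i=18: Y-J = 15 → P
  i=19: F-V = 10 → K
  i=20: W-G = 16 → Q
  i=21: U-Z = 21 → V
  i=22: E-B =  3 → D
  i=23: X-N = 10 → K
  shifts repeat with period 6: PKQVDK

PKQVDK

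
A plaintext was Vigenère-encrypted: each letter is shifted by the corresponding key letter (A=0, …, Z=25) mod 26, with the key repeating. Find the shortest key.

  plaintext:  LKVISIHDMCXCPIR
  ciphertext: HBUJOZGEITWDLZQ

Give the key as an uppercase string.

  i= 0: H-L = 22 → W
  i= 1: B-K = 17 → R
  i= 2: U-V = 25 → Z
  i= 3: J-I =  1 → B
  i= 4: O-S = 22 → W
  i= 5: Z-I = 17 → R
  i= 6: G-H = 25 → Z
  i= 7: E-D =  1 → B
  i= 8: I-M = 22 → W
  i= 9: T-C = 17 → R
  i=10: W-X = 25 → Z
  i=11: D-C =  1 → B
  i=12: L-P = 22 → W
  i=13: Z-I = 17 → R
  i=14: Q-R = 25 → Z
  shifts repeat with period 4: WRZB

WRZB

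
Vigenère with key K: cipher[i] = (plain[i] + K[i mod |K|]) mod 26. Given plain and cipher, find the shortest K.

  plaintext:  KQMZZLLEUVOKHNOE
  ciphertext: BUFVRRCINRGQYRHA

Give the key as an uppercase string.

  i= 0: B-K = 17 → R
  i= 1: U-Q =  4 → E
  i= 2: F-M = 19 → T
  i= 3: V-Z = 22 → W
  i= 4: R-Z = 18 → S
  i= 5: R-L =  6 → G
  i= 6: C-L = 17 → R
  i= 7: I-E =  4 → E
  i= 8: N-U = 19 → T
  i= 9: R-V = 22 → W
  i=10: G-O = 18 → S
  i=11: Q-K =  6 → G
  i=12: Y-H = 17 → R
  i=13: R-N =  4 → E
  i=14: H-O = 19 → T
  i=15: A-E = 22 → W
  shifts repeat with period 6: RETWSG

RETWSG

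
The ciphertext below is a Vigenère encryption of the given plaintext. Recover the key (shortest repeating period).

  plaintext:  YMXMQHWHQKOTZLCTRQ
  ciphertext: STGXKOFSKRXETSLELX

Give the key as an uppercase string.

UHJL

  i= 0: S-Y = 20 → U
  i= 1: T-M =  7 → H
  i= 2: G-X =  9 → J
  i= 3: X-M = 11 → L
  i= 4: K-Q = 20 → U
  i= 5: O-H =  7 → H
  i= 6: F-W =  9 → J
  i= 7: S-H = 11 → L
  i= 8: K-Q = 20 → U
  i= 9: R-K =  7 → H
  i=10: X-O =  9 → J
  i=11: E-T = 11 → L
  i=12: T-Z = 20 → U
  i=13: S-L =  7 → H
  i=14: L-C =  9 → J
  i=15: E-T = 11 → L
  i=16: L-R = 20 → U
  i=17: X-Q =  7 → H
  shifts repeat with period 4: UHJL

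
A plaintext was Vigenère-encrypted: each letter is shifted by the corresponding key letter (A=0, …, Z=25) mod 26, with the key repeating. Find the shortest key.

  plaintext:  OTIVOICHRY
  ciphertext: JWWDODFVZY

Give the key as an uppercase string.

VDOIA

  i= 0: J-O = 21 → V
  i= 1: W-T =  3 → D
  i= 2: W-I = 14 → O
  i= 3: D-V =  8 → I
  i= 4: O-O =  0 → A
  i= 5: D-I = 21 → V
  i= 6: F-C =  3 → D
  i= 7: V-H = 14 → O
  i= 8: Z-R =  8 → I
  i= 9: Y-Y =  0 → A
  shifts repeat with period 5: VDOIA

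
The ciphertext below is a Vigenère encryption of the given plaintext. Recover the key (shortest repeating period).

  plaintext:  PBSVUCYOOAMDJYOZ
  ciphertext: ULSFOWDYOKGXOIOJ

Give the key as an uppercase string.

FKAKUU

  i= 0: U-P =  5 → F
  i= 1: L-B = 10 → K
  i= 2: S-S =  0 → A
  i= 3: F-V = 10 → K
  i= 4: O-U = 20 → U
  i= 5: W-C = 20 → U
  i= 6: D-Y =  5 → F
  i= 7: Y-O = 10 → K
  i= 8: O-O =  0 → A
  i= 9: K-A = 10 → K
  i=10: G-M = 20 → U
  i=11: X-D = 20 → U
  i=12: O-J =  5 → F
  i=13: I-Y = 10 → K
  i=14: O-O =  0 → A
  i=15: J-Z = 10 → K
  shifts repeat with period 6: FKAKUU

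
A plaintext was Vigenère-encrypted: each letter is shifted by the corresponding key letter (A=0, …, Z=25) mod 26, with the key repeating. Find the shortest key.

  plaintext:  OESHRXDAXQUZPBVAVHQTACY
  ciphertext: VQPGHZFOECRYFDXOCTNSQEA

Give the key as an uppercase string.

HMXZQCCO

  i= 0: V-O =  7 → H
  i= 1: Q-E = 12 → M
  i= 2: P-S = 23 → X
  i= 3: G-H = 25 → Z
  i= 4: H-R = 16 → Q
  i= 5: Z-X =  2 → C
  i= 6: F-D =  2 → C
  i= 7: O-A = 14 → O
  i= 8: E-X =  7 → H
  i= 9: C-Q = 12 → M
  i=10: R-U = 23 → X
  i=11: Y-Z = 25 → Z
  i=12: F-P = 16 → Q
  i=13: D-B =  2 → C
  i=14: X-V =  2 → C
  i=15: O-A = 14 → O
  i=16: C-V =  7 → H
  i=17: T-H = 12 → M
  i=18: N-Q = 23 → X
  i=19: S-T = 25 → Z
  i=20: Q-A = 16 → Q
  i=21: E-C =  2 → C
  i=22: A-Y =  2 → C
  shifts repeat with period 8: HMXZQCCO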